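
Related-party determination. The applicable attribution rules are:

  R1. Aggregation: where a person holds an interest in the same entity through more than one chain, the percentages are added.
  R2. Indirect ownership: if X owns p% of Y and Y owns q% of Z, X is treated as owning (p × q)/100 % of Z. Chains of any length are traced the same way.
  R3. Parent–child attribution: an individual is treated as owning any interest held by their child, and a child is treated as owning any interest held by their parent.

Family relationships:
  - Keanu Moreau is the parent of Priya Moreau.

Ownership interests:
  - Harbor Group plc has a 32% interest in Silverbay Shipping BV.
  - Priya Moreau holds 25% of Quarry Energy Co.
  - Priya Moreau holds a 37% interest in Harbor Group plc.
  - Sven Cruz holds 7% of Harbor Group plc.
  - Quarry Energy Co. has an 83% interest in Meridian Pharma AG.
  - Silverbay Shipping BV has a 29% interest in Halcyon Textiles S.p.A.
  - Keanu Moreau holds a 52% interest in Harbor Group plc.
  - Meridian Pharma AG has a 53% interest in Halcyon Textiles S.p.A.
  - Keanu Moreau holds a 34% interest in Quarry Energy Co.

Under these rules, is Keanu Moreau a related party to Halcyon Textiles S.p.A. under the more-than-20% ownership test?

By parent–child attribution (R3), Keanu Moreau is treated as also owning Priya Moreau's interest in Quarry Energy Co, giving 34% + 25% = 59%.
By parent–child attribution (R3), Keanu Moreau is treated as also owning Priya Moreau's interest in Harbor Group plc, giving 52% + 37% = 89%.
Chain via Quarry Energy Co. → Meridian Pharma AG (R2): 59% × 83% × 53% = 25.9541% of Halcyon Textiles S.p.A.
Chain via Harbor Group plc → Silverbay Shipping BV (R2): 89% × 32% × 29% = 8.2592% of Halcyon Textiles S.p.A.
Aggregating (R1): 25.9541% + 8.2592% = 34.2133%.
34.2133% exceeds the 20% threshold, so Keanu is a related party to Halcyon Textiles S.p.A.

Yes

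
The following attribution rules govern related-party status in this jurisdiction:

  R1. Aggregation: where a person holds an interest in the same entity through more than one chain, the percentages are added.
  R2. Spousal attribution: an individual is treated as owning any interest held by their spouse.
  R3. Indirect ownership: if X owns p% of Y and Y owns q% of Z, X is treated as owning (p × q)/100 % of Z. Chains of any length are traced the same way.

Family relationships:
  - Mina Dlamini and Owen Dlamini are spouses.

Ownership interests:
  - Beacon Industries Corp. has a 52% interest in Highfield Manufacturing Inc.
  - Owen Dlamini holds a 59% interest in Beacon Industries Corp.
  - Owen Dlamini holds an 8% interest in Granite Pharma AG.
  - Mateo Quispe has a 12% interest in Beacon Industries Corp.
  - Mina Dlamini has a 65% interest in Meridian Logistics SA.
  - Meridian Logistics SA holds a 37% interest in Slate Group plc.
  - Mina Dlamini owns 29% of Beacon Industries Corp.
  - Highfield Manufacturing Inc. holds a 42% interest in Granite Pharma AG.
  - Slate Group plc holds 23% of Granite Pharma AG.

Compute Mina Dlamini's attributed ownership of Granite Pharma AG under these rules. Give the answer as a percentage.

By spousal attribution (R2), Mina Dlamini is treated as also owning Owen Dlamini's interest in Beacon Industries Corp, giving 29% + 59% = 88%.
By spousal attribution (R2), Mina Dlamini is treated as owning Owen Dlamini's 8% interest in Granite Pharma AG.
Chain via Beacon Industries Corp. → Highfield Manufacturing Inc. (R3): 88% × 52% × 42% = 19.2192% of Granite Pharma AG.
Chain via Meridian Logistics SA → Slate Group plc (R3): 65% × 37% × 23% = 5.5315% of Granite Pharma AG.
Direct interest in Granite Pharma AG: 8%.
Aggregating (R1): 19.2192% + 5.5315% + 8% = 32.7507%.

32.7507%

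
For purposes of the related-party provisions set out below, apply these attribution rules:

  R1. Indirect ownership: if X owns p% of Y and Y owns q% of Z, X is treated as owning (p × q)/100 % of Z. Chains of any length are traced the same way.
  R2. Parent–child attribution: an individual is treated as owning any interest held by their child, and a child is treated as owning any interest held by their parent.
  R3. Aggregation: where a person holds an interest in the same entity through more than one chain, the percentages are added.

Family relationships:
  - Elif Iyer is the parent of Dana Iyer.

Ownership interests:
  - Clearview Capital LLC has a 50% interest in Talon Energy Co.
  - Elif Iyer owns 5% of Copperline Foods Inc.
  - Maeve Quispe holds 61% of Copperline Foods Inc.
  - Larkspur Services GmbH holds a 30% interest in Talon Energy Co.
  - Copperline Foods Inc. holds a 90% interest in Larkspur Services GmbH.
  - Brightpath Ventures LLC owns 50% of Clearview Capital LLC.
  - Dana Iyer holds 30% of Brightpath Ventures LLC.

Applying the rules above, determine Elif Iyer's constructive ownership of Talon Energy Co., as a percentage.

By parent–child attribution (R2), Elif Iyer is treated as owning Dana Iyer's 30% interest in Brightpath Ventures LLC.
Chain via Copperline Foods Inc. → Larkspur Services GmbH (R1): 5% × 90% × 30% = 1.35% of Talon Energy Co.
Chain via Brightpath Ventures LLC → Clearview Capital LLC (R1): 30% × 50% × 50% = 7.5% of Talon Energy Co.
Aggregating (R3): 1.35% + 7.5% = 8.85%.

8.85%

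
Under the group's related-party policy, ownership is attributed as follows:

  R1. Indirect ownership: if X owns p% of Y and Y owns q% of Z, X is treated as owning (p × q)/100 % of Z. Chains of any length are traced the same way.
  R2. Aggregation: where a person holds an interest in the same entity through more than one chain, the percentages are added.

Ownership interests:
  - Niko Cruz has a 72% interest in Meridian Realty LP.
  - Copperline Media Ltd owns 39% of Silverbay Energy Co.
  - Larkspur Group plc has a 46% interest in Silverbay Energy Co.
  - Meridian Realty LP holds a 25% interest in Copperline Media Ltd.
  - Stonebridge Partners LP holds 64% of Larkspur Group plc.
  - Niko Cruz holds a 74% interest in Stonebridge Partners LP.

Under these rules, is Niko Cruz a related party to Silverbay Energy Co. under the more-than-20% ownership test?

Yes

Chain via Stonebridge Partners LP → Larkspur Group plc (R1): 74% × 64% × 46% = 21.7856% of Silverbay Energy Co.
Chain via Meridian Realty LP → Copperline Media Ltd (R1): 72% × 25% × 39% = 7.02% of Silverbay Energy Co.
Aggregating (R2): 21.7856% + 7.02% = 28.8056%.
28.8056% exceeds the 20% threshold, so Niko is a related party to Silverbay Energy Co.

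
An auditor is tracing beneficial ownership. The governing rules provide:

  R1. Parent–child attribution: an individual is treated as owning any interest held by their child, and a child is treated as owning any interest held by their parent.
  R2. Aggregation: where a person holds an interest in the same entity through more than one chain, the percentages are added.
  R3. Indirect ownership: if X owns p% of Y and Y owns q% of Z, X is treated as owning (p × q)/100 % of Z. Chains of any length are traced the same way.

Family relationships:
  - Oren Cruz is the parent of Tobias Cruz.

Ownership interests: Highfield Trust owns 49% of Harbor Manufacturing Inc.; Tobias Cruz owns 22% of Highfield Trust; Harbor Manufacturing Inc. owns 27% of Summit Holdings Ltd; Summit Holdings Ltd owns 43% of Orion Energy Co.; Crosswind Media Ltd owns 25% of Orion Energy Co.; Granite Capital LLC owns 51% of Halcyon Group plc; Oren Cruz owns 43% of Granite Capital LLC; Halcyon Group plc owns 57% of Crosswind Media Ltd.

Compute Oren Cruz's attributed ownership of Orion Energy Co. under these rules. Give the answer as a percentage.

By parent–child attribution (R1), Oren Cruz is treated as owning Tobias Cruz's 22% interest in Highfield Trust.
Chain via Granite Capital LLC → Halcyon Group plc → Crosswind Media Ltd (R3): 43% × 51% × 57% × 25% = 3.125025% of Orion Energy Co.
Chain via Highfield Trust → Harbor Manufacturing Inc. → Summit Holdings Ltd (R3): 22% × 49% × 27% × 43% = 1.251558% of Orion Energy Co.
Aggregating (R2): 3.125025% + 1.251558% = 4.376583%.

4.376583%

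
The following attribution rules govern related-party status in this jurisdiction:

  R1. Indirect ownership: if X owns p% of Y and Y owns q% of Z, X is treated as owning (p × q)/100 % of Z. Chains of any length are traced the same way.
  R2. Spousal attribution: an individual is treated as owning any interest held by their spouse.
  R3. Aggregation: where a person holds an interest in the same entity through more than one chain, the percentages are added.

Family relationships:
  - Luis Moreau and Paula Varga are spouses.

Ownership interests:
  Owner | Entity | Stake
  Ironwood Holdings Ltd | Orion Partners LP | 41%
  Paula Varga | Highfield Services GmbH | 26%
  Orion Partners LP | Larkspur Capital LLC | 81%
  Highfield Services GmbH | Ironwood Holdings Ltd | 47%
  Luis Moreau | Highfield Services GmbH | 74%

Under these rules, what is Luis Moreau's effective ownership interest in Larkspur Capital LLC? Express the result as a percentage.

15.6087%

By spousal attribution (R2), Luis Moreau is treated as also owning Paula Varga's interest in Highfield Services GmbH, giving 74% + 26% = 100%.
Chain via Highfield Services GmbH → Ironwood Holdings Ltd → Orion Partners LP (R1): 100% × 47% × 41% × 81% = 15.6087% of Larkspur Capital LLC.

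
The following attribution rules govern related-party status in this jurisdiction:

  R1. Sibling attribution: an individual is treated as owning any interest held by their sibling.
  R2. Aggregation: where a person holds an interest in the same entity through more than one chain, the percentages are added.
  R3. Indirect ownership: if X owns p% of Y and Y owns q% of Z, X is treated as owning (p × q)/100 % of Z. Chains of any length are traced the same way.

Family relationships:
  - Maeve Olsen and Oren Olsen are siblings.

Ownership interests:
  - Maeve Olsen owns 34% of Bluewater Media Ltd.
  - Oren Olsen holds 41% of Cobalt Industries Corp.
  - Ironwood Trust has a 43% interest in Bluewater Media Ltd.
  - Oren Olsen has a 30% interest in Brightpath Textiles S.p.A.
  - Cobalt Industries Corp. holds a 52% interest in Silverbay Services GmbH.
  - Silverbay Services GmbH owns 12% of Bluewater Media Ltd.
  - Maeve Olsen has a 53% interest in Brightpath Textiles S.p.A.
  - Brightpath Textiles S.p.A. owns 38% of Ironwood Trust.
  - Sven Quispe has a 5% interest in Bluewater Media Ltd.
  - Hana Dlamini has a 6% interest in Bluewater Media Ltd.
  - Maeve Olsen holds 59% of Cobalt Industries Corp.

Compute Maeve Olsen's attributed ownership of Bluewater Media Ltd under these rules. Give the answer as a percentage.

53.8022%

By sibling attribution (R1), Maeve Olsen is treated as also owning Oren Olsen's interest in Cobalt Industries Corp, giving 59% + 41% = 100%.
By sibling attribution (R1), Maeve Olsen is treated as also owning Oren Olsen's interest in Brightpath Textiles S.p.A, giving 53% + 30% = 83%.
Chain via Cobalt Industries Corp. → Silverbay Services GmbH (R3): 100% × 52% × 12% = 6.24% of Bluewater Media Ltd.
Chain via Brightpath Textiles S.p.A. → Ironwood Trust (R3): 83% × 38% × 43% = 13.5622% of Bluewater Media Ltd.
Direct interest in Bluewater Media Ltd: 34%.
Aggregating (R2): 6.24% + 13.5622% + 34% = 53.8022%.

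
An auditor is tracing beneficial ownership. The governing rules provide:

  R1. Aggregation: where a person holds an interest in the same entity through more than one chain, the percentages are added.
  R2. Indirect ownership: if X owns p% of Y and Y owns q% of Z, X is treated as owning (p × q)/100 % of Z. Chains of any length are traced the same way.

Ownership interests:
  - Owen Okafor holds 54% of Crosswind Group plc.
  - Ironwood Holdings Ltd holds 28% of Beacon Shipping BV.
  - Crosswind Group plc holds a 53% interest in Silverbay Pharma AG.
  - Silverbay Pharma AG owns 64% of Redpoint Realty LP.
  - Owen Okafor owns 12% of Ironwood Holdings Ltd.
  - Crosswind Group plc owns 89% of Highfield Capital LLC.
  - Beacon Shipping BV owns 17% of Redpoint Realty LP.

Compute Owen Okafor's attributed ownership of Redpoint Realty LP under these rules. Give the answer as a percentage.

Chain via Crosswind Group plc → Silverbay Pharma AG (R2): 54% × 53% × 64% = 18.3168% of Redpoint Realty LP.
Chain via Ironwood Holdings Ltd → Beacon Shipping BV (R2): 12% × 28% × 17% = 0.5712% of Redpoint Realty LP.
Aggregating (R1): 18.3168% + 0.5712% = 18.888%.

18.888%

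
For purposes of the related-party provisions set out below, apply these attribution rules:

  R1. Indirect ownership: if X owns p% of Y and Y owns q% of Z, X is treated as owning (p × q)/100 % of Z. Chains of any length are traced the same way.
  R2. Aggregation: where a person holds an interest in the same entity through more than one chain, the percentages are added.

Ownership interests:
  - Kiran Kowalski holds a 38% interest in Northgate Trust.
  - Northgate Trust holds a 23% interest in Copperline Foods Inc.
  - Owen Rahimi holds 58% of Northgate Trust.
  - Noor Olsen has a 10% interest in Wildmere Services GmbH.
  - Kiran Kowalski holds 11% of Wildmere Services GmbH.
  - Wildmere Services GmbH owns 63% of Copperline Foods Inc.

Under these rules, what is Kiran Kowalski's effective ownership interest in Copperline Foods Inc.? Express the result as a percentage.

15.67%

Chain via Wildmere Services GmbH (R1): 11% × 63% = 6.93% of Copperline Foods Inc.
Chain via Northgate Trust (R1): 38% × 23% = 8.74% of Copperline Foods Inc.
Aggregating (R2): 6.93% + 8.74% = 15.67%.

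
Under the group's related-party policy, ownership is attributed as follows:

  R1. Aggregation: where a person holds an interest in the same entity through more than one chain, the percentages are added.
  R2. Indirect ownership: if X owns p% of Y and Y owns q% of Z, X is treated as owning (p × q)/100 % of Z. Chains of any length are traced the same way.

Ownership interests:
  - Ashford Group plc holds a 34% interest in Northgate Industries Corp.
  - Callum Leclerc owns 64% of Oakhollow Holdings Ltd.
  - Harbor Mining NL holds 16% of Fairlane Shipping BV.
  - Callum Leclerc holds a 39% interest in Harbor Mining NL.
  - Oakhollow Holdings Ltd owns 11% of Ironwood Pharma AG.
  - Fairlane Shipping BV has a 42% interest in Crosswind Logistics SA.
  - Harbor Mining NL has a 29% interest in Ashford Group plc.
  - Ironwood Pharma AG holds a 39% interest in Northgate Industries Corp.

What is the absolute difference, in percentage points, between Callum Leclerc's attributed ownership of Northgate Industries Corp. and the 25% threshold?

Chain via Harbor Mining NL → Ashford Group plc (R2): 39% × 29% × 34% = 3.8454% of Northgate Industries Corp.
Chain via Oakhollow Holdings Ltd → Ironwood Pharma AG (R2): 64% × 11% × 39% = 2.7456% of Northgate Industries Corp.
Aggregating (R1): 3.8454% + 2.7456% = 6.591%.
6.591% falls short of the 25% threshold by 18.409 percentage points.

18.409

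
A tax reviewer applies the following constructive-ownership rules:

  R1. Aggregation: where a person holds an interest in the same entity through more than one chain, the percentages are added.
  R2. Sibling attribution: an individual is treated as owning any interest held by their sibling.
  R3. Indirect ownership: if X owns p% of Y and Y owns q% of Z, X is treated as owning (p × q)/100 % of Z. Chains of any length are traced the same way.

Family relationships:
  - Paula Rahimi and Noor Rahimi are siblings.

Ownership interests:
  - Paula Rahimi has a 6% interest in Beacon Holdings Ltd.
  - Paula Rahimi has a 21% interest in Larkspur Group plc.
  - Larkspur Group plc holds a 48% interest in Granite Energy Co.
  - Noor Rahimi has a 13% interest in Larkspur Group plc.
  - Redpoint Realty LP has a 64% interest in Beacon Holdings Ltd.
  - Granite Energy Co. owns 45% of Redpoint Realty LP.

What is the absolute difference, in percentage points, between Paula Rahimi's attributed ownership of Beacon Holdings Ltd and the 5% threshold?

By sibling attribution (R2), Paula Rahimi is treated as also owning Noor Rahimi's interest in Larkspur Group plc, giving 21% + 13% = 34%.
Chain via Larkspur Group plc → Granite Energy Co. → Redpoint Realty LP (R3): 34% × 48% × 45% × 64% = 4.70016% of Beacon Holdings Ltd.
Direct interest in Beacon Holdings Ltd: 6%.
Aggregating (R1): 4.70016% + 6% = 10.70016%.
10.70016% exceeds the 5% threshold by 5.70016 percentage points.

5.70016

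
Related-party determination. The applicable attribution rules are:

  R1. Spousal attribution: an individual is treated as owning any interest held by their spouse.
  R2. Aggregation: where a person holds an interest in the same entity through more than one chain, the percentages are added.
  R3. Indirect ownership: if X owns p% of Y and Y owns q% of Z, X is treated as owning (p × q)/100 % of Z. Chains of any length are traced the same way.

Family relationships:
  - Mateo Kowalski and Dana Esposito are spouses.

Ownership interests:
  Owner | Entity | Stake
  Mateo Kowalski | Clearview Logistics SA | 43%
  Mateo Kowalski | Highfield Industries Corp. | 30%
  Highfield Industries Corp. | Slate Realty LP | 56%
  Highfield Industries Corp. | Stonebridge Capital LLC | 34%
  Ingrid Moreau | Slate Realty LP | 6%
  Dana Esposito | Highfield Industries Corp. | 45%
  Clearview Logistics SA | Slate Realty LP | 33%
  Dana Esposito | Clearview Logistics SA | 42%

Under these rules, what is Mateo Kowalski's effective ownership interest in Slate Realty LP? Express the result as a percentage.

By spousal attribution (R1), Mateo Kowalski is treated as also owning Dana Esposito's interest in Clearview Logistics SA, giving 43% + 42% = 85%.
By spousal attribution (R1), Mateo Kowalski is treated as also owning Dana Esposito's interest in Highfield Industries Corp, giving 30% + 45% = 75%.
Chain via Clearview Logistics SA (R3): 85% × 33% = 28.05% of Slate Realty LP.
Chain via Highfield Industries Corp. (R3): 75% × 56% = 42% of Slate Realty LP.
Aggregating (R2): 28.05% + 42% = 70.05%.

70.05%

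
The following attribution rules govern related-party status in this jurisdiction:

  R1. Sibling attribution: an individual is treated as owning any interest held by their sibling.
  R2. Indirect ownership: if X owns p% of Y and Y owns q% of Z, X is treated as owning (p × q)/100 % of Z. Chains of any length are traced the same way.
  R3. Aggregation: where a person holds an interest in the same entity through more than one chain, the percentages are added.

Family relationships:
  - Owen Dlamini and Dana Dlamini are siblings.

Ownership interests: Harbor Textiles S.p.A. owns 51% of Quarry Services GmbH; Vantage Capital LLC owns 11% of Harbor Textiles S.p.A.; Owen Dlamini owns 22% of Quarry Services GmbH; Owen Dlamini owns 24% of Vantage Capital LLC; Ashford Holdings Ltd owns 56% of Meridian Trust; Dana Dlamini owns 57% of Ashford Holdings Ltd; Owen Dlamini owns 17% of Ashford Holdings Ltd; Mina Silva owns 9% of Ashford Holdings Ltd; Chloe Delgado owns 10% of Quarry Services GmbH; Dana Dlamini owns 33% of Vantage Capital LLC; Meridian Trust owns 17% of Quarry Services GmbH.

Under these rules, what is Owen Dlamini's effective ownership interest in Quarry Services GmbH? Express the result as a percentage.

By sibling attribution (R1), Owen Dlamini is treated as also owning Dana Dlamini's interest in Vantage Capital LLC, giving 24% + 33% = 57%.
By sibling attribution (R1), Owen Dlamini is treated as also owning Dana Dlamini's interest in Ashford Holdings Ltd, giving 17% + 57% = 74%.
Chain via Vantage Capital LLC → Harbor Textiles S.p.A. (R2): 57% × 11% × 51% = 3.1977% of Quarry Services GmbH.
Chain via Ashford Holdings Ltd → Meridian Trust (R2): 74% × 56% × 17% = 7.0448% of Quarry Services GmbH.
Direct interest in Quarry Services GmbH: 22%.
Aggregating (R3): 3.1977% + 7.0448% + 22% = 32.2425%.

32.2425%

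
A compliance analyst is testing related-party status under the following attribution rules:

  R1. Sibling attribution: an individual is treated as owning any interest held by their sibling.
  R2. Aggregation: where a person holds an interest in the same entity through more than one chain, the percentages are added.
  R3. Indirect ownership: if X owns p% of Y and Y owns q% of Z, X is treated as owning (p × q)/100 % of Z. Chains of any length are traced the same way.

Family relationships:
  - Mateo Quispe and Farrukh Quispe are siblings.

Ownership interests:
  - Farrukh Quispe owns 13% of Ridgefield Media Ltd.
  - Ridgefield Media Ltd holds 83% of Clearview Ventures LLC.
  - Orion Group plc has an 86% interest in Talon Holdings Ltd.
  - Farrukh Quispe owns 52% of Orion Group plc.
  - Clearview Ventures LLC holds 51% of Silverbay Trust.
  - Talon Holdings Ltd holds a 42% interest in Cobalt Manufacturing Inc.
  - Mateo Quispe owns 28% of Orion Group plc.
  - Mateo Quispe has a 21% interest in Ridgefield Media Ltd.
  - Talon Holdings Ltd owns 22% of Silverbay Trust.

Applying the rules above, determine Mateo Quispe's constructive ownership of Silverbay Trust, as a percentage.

29.5282%

By sibling attribution (R1), Mateo Quispe is treated as also owning Farrukh Quispe's interest in Orion Group plc, giving 28% + 52% = 80%.
By sibling attribution (R1), Mateo Quispe is treated as also owning Farrukh Quispe's interest in Ridgefield Media Ltd, giving 21% + 13% = 34%.
Chain via Orion Group plc → Talon Holdings Ltd (R3): 80% × 86% × 22% = 15.136% of Silverbay Trust.
Chain via Ridgefield Media Ltd → Clearview Ventures LLC (R3): 34% × 83% × 51% = 14.3922% of Silverbay Trust.
Aggregating (R2): 15.136% + 14.3922% = 29.5282%.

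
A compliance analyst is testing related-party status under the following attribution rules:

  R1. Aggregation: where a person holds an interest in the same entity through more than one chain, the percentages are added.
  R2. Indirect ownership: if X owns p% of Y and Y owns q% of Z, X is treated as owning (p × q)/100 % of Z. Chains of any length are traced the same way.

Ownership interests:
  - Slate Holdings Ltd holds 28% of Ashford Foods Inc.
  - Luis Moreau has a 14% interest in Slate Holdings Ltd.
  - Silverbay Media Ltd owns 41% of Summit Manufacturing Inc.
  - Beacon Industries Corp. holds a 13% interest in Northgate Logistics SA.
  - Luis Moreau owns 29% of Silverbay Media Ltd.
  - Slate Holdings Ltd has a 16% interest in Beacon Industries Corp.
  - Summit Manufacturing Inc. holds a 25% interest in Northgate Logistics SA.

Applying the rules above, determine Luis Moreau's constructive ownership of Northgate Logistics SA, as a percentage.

3.2637%

Chain via Slate Holdings Ltd → Beacon Industries Corp. (R2): 14% × 16% × 13% = 0.2912% of Northgate Logistics SA.
Chain via Silverbay Media Ltd → Summit Manufacturing Inc. (R2): 29% × 41% × 25% = 2.9725% of Northgate Logistics SA.
Aggregating (R1): 0.2912% + 2.9725% = 3.2637%.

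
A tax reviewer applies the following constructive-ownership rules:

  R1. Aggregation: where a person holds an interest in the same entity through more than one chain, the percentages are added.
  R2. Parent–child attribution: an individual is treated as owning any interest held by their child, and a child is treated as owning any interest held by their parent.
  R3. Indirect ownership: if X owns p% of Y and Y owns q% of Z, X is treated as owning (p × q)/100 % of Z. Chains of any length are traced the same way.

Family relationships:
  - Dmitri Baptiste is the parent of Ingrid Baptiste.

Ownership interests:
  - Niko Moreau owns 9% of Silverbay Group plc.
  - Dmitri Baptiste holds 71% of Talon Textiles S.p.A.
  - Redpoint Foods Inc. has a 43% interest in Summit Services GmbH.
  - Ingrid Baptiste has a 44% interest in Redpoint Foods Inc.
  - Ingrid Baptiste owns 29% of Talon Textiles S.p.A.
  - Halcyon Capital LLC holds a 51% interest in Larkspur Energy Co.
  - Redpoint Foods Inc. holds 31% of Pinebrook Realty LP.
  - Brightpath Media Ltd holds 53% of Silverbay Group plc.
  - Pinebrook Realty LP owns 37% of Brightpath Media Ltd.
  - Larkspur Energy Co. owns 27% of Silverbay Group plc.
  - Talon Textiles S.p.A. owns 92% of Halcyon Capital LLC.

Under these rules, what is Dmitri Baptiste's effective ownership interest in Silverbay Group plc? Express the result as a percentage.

15.343204%

By parent–child attribution (R2), Dmitri Baptiste is treated as also owning Ingrid Baptiste's interest in Talon Textiles S.p.A, giving 71% + 29% = 100%.
By parent–child attribution (R2), Dmitri Baptiste is treated as owning Ingrid Baptiste's 44% interest in Redpoint Foods Inc.
Chain via Talon Textiles S.p.A. → Halcyon Capital LLC → Larkspur Energy Co. (R3): 100% × 92% × 51% × 27% = 12.6684% of Silverbay Group plc.
Chain via Redpoint Foods Inc. → Pinebrook Realty LP → Brightpath Media Ltd (R3): 44% × 31% × 37% × 53% = 2.674804% of Silverbay Group plc.
Aggregating (R1): 12.6684% + 2.674804% = 15.343204%.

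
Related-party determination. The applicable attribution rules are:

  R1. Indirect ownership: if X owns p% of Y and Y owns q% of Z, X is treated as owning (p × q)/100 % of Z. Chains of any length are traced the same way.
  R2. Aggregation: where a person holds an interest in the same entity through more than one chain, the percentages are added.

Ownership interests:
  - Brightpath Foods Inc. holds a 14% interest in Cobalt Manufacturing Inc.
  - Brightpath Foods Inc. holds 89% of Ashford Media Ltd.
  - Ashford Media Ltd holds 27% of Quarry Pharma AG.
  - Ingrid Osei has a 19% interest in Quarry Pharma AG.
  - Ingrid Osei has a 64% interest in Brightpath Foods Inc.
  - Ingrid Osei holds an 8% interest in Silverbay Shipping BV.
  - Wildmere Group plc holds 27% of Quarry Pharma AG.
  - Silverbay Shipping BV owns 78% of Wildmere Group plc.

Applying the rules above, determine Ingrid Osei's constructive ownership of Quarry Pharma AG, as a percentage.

36.064%

Chain via Silverbay Shipping BV → Wildmere Group plc (R1): 8% × 78% × 27% = 1.6848% of Quarry Pharma AG.
Chain via Brightpath Foods Inc. → Ashford Media Ltd (R1): 64% × 89% × 27% = 15.3792% of Quarry Pharma AG.
Direct interest in Quarry Pharma AG: 19%.
Aggregating (R2): 1.6848% + 15.3792% + 19% = 36.064%.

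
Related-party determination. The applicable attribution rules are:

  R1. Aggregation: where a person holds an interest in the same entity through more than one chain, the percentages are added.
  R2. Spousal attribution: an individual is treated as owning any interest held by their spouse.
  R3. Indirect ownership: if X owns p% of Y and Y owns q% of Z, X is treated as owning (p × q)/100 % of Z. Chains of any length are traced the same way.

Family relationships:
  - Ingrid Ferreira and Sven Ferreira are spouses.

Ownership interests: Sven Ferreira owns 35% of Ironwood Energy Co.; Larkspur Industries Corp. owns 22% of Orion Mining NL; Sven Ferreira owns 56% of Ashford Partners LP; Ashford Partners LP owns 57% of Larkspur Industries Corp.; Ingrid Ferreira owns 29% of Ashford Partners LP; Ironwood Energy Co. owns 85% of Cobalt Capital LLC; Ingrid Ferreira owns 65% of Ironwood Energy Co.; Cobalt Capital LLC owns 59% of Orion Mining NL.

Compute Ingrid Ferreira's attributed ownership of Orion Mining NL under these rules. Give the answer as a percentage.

60.809%

By spousal attribution (R2), Ingrid Ferreira is treated as also owning Sven Ferreira's interest in Ashford Partners LP, giving 29% + 56% = 85%.
By spousal attribution (R2), Ingrid Ferreira is treated as also owning Sven Ferreira's interest in Ironwood Energy Co, giving 65% + 35% = 100%.
Chain via Ashford Partners LP → Larkspur Industries Corp. (R3): 85% × 57% × 22% = 10.659% of Orion Mining NL.
Chain via Ironwood Energy Co. → Cobalt Capital LLC (R3): 100% × 85% × 59% = 50.15% of Orion Mining NL.
Aggregating (R1): 10.659% + 50.15% = 60.809%.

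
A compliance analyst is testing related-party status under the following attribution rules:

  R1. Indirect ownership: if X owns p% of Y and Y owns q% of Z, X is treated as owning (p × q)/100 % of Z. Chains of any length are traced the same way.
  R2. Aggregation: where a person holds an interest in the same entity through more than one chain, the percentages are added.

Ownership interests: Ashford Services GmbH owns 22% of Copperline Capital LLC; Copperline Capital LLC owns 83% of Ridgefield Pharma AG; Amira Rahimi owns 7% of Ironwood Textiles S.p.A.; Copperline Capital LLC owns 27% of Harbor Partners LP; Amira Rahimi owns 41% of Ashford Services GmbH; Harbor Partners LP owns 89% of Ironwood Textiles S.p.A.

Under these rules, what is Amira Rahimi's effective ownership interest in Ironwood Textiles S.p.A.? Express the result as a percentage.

9.167506%

Chain via Ashford Services GmbH → Copperline Capital LLC → Harbor Partners LP (R1): 41% × 22% × 27% × 89% = 2.167506% of Ironwood Textiles S.p.A.
Direct interest in Ironwood Textiles S.p.A: 7%.
Aggregating (R2): 2.167506% + 7% = 9.167506%.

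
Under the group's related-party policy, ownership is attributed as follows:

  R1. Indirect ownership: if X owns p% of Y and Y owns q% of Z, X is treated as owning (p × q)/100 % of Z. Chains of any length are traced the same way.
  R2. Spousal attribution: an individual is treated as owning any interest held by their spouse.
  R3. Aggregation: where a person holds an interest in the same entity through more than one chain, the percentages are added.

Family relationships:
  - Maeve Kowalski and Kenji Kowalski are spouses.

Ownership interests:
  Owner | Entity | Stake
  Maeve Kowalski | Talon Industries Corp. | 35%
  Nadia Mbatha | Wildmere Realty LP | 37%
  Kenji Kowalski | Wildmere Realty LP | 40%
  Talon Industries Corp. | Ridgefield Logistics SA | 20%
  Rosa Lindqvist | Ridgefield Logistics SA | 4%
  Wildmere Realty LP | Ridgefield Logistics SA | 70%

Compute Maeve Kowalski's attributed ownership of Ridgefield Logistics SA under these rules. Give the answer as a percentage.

35%

By spousal attribution (R2), Maeve Kowalski is treated as owning Kenji Kowalski's 40% interest in Wildmere Realty LP.
Chain via Talon Industries Corp. (R1): 35% × 20% = 7% of Ridgefield Logistics SA.
Chain via Wildmere Realty LP (R1): 40% × 70% = 28% of Ridgefield Logistics SA.
Aggregating (R3): 7% + 28% = 35%.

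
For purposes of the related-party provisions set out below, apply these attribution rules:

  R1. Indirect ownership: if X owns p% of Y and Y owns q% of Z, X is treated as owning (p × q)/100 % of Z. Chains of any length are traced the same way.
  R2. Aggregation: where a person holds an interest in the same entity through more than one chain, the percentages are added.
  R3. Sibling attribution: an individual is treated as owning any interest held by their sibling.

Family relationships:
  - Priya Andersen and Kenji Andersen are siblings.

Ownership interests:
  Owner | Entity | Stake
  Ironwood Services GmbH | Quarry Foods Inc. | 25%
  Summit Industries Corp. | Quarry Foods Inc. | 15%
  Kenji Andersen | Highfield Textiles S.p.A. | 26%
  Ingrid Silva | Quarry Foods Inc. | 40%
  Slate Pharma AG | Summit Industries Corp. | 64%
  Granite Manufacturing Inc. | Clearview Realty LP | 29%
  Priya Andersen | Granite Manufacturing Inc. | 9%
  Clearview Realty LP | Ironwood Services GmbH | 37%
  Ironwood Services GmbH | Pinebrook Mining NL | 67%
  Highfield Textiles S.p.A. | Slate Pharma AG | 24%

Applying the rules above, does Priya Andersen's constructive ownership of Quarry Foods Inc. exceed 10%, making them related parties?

No

By sibling attribution (R3), Priya Andersen is treated as owning Kenji Andersen's 26% interest in Highfield Textiles S.p.A.
Chain via Granite Manufacturing Inc. → Clearview Realty LP → Ironwood Services GmbH (R1): 9% × 29% × 37% × 25% = 0.241425% of Quarry Foods Inc.
Chain via Highfield Textiles S.p.A. → Slate Pharma AG → Summit Industries Corp. (R1): 26% × 24% × 64% × 15% = 0.59904% of Quarry Foods Inc.
Aggregating (R2): 0.241425% + 0.59904% = 0.840465%.
0.840465% does not exceed the 10% threshold, so Priya is not a related party to Quarry Foods Inc.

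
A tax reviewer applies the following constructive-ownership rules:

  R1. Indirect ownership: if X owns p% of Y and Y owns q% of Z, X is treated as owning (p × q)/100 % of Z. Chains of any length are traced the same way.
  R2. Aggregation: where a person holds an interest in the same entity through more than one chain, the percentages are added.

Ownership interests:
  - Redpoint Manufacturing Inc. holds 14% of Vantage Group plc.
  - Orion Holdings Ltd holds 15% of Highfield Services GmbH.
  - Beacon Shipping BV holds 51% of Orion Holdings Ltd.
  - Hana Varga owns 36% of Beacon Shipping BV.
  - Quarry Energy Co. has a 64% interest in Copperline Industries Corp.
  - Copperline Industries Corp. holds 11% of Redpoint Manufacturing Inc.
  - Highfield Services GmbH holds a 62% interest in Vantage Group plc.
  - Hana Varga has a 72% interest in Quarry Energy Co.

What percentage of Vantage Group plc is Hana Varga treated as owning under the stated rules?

Chain via Beacon Shipping BV → Orion Holdings Ltd → Highfield Services GmbH (R1): 36% × 51% × 15% × 62% = 1.70748% of Vantage Group plc.
Chain via Quarry Energy Co. → Copperline Industries Corp. → Redpoint Manufacturing Inc. (R1): 72% × 64% × 11% × 14% = 0.709632% of Vantage Group plc.
Aggregating (R2): 1.70748% + 0.709632% = 2.417112%.

2.417112%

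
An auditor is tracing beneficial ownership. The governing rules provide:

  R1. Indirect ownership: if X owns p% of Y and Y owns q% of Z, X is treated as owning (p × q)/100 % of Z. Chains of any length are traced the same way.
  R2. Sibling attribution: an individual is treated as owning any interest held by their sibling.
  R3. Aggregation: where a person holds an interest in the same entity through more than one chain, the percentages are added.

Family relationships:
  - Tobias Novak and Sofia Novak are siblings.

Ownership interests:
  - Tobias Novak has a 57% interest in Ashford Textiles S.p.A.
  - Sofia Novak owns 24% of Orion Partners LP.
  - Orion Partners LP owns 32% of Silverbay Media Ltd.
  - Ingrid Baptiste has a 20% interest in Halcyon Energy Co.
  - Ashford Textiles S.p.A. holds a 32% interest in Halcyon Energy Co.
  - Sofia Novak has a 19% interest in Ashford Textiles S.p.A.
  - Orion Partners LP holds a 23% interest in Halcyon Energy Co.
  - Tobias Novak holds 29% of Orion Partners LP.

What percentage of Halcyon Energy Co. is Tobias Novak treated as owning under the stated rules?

36.51%

By sibling attribution (R2), Tobias Novak is treated as also owning Sofia Novak's interest in Orion Partners LP, giving 29% + 24% = 53%.
By sibling attribution (R2), Tobias Novak is treated as also owning Sofia Novak's interest in Ashford Textiles S.p.A, giving 57% + 19% = 76%.
Chain via Orion Partners LP (R1): 53% × 23% = 12.19% of Halcyon Energy Co.
Chain via Ashford Textiles S.p.A. (R1): 76% × 32% = 24.32% of Halcyon Energy Co.
Aggregating (R3): 12.19% + 24.32% = 36.51%.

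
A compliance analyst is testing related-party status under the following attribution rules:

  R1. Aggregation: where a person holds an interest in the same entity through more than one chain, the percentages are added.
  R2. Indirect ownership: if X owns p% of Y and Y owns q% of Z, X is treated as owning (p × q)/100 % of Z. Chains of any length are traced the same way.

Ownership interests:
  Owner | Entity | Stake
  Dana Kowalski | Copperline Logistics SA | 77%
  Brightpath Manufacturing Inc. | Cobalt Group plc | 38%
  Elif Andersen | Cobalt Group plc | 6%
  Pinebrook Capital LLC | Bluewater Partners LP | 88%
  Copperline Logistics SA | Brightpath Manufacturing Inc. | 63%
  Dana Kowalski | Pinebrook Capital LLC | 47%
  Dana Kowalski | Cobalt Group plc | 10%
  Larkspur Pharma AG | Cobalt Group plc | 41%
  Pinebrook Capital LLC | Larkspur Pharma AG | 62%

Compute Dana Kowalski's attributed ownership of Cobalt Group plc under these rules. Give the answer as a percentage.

40.3812%

Chain via Pinebrook Capital LLC → Larkspur Pharma AG (R2): 47% × 62% × 41% = 11.9474% of Cobalt Group plc.
Chain via Copperline Logistics SA → Brightpath Manufacturing Inc. (R2): 77% × 63% × 38% = 18.4338% of Cobalt Group plc.
Direct interest in Cobalt Group plc: 10%.
Aggregating (R1): 11.9474% + 18.4338% + 10% = 40.3812%.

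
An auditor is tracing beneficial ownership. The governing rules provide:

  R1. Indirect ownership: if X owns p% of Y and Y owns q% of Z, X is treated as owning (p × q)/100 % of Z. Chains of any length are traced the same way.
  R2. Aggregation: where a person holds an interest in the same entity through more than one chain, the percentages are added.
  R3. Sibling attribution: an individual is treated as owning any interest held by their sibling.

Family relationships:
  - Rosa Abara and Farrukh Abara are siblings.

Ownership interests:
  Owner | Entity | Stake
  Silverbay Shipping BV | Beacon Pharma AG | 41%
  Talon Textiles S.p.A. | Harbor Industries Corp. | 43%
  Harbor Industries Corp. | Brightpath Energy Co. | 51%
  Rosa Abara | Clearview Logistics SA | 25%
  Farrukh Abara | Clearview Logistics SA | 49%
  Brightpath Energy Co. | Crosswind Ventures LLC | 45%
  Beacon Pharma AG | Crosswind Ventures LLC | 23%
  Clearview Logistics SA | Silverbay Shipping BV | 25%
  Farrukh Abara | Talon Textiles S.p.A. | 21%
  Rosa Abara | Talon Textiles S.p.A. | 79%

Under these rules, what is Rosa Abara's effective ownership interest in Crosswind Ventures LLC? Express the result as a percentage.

11.61305%

By sibling attribution (R3), Rosa Abara is treated as also owning Farrukh Abara's interest in Clearview Logistics SA, giving 25% + 49% = 74%.
By sibling attribution (R3), Rosa Abara is treated as also owning Farrukh Abara's interest in Talon Textiles S.p.A, giving 79% + 21% = 100%.
Chain via Clearview Logistics SA → Silverbay Shipping BV → Beacon Pharma AG (R1): 74% × 25% × 41% × 23% = 1.74455% of Crosswind Ventures LLC.
Chain via Talon Textiles S.p.A. → Harbor Industries Corp. → Brightpath Energy Co. (R1): 100% × 43% × 51% × 45% = 9.8685% of Crosswind Ventures LLC.
Aggregating (R2): 1.74455% + 9.8685% = 11.61305%.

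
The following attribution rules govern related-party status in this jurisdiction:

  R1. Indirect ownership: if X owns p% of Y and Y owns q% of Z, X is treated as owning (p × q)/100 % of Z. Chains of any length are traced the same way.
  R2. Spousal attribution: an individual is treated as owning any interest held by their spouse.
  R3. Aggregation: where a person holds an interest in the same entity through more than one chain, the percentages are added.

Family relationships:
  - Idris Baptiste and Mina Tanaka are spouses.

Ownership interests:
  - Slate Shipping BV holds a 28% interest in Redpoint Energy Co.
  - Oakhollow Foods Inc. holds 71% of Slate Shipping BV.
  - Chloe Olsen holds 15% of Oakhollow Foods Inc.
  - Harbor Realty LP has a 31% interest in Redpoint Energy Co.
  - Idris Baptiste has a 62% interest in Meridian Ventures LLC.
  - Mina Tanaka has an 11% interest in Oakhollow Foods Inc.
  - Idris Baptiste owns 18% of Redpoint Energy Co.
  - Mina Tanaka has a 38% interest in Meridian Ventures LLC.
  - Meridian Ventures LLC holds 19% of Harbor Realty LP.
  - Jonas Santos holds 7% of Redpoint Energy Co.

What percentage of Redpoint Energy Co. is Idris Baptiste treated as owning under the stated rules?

By spousal attribution (R2), Idris Baptiste is treated as also owning Mina Tanaka's interest in Meridian Ventures LLC, giving 62% + 38% = 100%.
By spousal attribution (R2), Idris Baptiste is treated as owning Mina Tanaka's 11% interest in Oakhollow Foods Inc.
Chain via Meridian Ventures LLC → Harbor Realty LP (R1): 100% × 19% × 31% = 5.89% of Redpoint Energy Co.
Direct interest in Redpoint Energy Co: 18%.
Chain via Oakhollow Foods Inc. → Slate Shipping BV (R1): 11% × 71% × 28% = 2.1868% of Redpoint Energy Co.
Aggregating (R3): 5.89% + 18% + 2.1868% = 26.0768%.

26.0768%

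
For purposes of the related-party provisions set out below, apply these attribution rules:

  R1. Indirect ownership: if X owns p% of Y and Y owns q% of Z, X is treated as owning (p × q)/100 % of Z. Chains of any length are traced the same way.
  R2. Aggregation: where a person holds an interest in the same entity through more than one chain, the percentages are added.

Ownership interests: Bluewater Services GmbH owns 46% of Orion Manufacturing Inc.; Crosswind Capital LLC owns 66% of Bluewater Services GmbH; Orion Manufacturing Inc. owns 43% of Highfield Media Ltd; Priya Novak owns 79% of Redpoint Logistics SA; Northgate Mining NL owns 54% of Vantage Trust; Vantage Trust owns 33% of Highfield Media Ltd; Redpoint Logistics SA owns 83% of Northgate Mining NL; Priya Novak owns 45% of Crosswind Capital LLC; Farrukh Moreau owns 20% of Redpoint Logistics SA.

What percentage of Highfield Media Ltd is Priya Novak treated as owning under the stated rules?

Chain via Redpoint Logistics SA → Northgate Mining NL → Vantage Trust (R1): 79% × 83% × 54% × 33% = 11.684574% of Highfield Media Ltd.
Chain via Crosswind Capital LLC → Bluewater Services GmbH → Orion Manufacturing Inc. (R1): 45% × 66% × 46% × 43% = 5.87466% of Highfield Media Ltd.
Aggregating (R2): 11.684574% + 5.87466% = 17.559234%.

17.559234%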